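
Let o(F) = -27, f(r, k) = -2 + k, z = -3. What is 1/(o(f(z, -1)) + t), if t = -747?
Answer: -1/774 ≈ -0.0012920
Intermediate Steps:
1/(o(f(z, -1)) + t) = 1/(-27 - 747) = 1/(-774) = -1/774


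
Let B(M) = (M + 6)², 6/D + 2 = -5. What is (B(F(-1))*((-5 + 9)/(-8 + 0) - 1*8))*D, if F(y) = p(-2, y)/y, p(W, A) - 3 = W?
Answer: 1275/7 ≈ 182.14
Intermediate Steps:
D = -6/7 (D = 6/(-2 - 5) = 6/(-7) = 6*(-⅐) = -6/7 ≈ -0.85714)
p(W, A) = 3 + W
F(y) = 1/y (F(y) = (3 - 2)/y = 1/y)
B(M) = (6 + M)²
(B(F(-1))*((-5 + 9)/(-8 + 0) - 1*8))*D = ((6 + 1/(-1))²*((-5 + 9)/(-8 + 0) - 1*8))*(-6/7) = ((6 - 1)²*(4/(-8) - 8))*(-6/7) = (5²*(4*(-⅛) - 8))*(-6/7) = (25*(-½ - 8))*(-6/7) = (25*(-17/2))*(-6/7) = -425/2*(-6/7) = 1275/7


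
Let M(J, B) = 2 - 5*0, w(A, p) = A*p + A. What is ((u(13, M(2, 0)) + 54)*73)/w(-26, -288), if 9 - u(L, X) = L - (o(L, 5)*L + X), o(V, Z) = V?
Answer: 1241/574 ≈ 2.1620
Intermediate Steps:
w(A, p) = A + A*p
M(J, B) = 2 (M(J, B) = 2 + 0 = 2)
u(L, X) = 9 + X + L² - L (u(L, X) = 9 - (L - (L*L + X)) = 9 - (L - (L² + X)) = 9 - (L - (X + L²)) = 9 - (L + (-X - L²)) = 9 - (L - X - L²) = 9 + (X + L² - L) = 9 + X + L² - L)
((u(13, M(2, 0)) + 54)*73)/w(-26, -288) = (((9 + 2 + 13² - 1*13) + 54)*73)/((-26*(1 - 288))) = (((9 + 2 + 169 - 13) + 54)*73)/((-26*(-287))) = ((167 + 54)*73)/7462 = (221*73)*(1/7462) = 16133*(1/7462) = 1241/574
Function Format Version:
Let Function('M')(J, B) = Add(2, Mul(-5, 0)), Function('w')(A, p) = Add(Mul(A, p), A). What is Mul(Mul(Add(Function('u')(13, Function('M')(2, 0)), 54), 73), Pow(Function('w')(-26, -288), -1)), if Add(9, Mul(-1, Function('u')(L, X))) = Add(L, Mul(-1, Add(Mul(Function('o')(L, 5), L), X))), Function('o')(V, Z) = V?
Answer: Rational(1241, 574) ≈ 2.1620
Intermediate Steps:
Function('w')(A, p) = Add(A, Mul(A, p))
Function('M')(J, B) = 2 (Function('M')(J, B) = Add(2, 0) = 2)
Function('u')(L, X) = Add(9, X, Pow(L, 2), Mul(-1, L)) (Function('u')(L, X) = Add(9, Mul(-1, Add(L, Mul(-1, Add(Mul(L, L), X))))) = Add(9, Mul(-1, Add(L, Mul(-1, Add(Pow(L, 2), X))))) = Add(9, Mul(-1, Add(L, Mul(-1, Add(X, Pow(L, 2)))))) = Add(9, Mul(-1, Add(L, Add(Mul(-1, X), Mul(-1, Pow(L, 2)))))) = Add(9, Mul(-1, Add(L, Mul(-1, X), Mul(-1, Pow(L, 2))))) = Add(9, Add(X, Pow(L, 2), Mul(-1, L))) = Add(9, X, Pow(L, 2), Mul(-1, L)))
Mul(Mul(Add(Function('u')(13, Function('M')(2, 0)), 54), 73), Pow(Function('w')(-26, -288), -1)) = Mul(Mul(Add(Add(9, 2, Pow(13, 2), Mul(-1, 13)), 54), 73), Pow(Mul(-26, Add(1, -288)), -1)) = Mul(Mul(Add(Add(9, 2, 169, -13), 54), 73), Pow(Mul(-26, -287), -1)) = Mul(Mul(Add(167, 54), 73), Pow(7462, -1)) = Mul(Mul(221, 73), Rational(1, 7462)) = Mul(16133, Rational(1, 7462)) = Rational(1241, 574)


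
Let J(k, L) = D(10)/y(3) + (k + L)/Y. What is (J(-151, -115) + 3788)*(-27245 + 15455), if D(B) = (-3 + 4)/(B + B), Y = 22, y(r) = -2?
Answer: -1958777631/44 ≈ -4.4518e+7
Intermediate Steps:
D(B) = 1/(2*B)
J(k, L) = -1/40 + L/22 + k/22 (J(k, L) = ((1/2)/10)/(-2) + (k + L)/22 = ((1/2)*(1/10))*(-1/2) + (L + k)*(1/22) = (1/20)*(-1/2) + (L/22 + k/22) = -1/40 + (L/22 + k/22) = -1/40 + L/22 + k/22)
(J(-151, -115) + 3788)*(-27245 + 15455) = ((-1/40 + (1/22)*(-115) + (1/22)*(-151)) + 3788)*(-27245 + 15455) = ((-1/40 - 115/22 - 151/22) + 3788)*(-11790) = (-5331/440 + 3788)*(-11790) = (1661389/440)*(-11790) = -1958777631/44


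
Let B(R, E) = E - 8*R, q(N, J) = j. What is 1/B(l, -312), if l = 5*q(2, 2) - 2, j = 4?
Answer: -1/456 ≈ -0.0021930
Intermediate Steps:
q(N, J) = 4
l = 18 (l = 5*4 - 2 = 20 - 2 = 18)
1/B(l, -312) = 1/(-312 - 8*18) = 1/(-312 - 144) = 1/(-456) = -1/456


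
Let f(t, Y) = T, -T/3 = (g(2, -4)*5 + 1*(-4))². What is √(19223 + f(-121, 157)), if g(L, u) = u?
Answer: √17495 ≈ 132.27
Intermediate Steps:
T = -1728 (T = -3*(-4*5 + 1*(-4))² = -3*(-20 - 4)² = -3*(-24)² = -3*576 = -1728)
f(t, Y) = -1728
√(19223 + f(-121, 157)) = √(19223 - 1728) = √17495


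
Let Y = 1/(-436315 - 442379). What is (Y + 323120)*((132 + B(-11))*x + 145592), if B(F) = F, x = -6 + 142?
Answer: 7668208731375232/146449 ≈ 5.2361e+10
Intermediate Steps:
x = 136
Y = -1/878694 (Y = 1/(-878694) = -1/878694 ≈ -1.1381e-6)
(Y + 323120)*((132 + B(-11))*x + 145592) = (-1/878694 + 323120)*((132 - 11)*136 + 145592) = 283923605279*(121*136 + 145592)/878694 = 283923605279*(16456 + 145592)/878694 = (283923605279/878694)*162048 = 7668208731375232/146449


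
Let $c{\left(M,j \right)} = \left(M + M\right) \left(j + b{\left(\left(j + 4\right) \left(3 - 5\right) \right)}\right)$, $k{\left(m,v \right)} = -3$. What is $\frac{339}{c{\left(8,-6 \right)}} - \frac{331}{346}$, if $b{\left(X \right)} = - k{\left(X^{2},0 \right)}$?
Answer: $- \frac{22197}{2768} \approx -8.0191$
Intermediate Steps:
$b{\left(X \right)} = 3$ ($b{\left(X \right)} = \left(-1\right) \left(-3\right) = 3$)
$c{\left(M,j \right)} = 2 M \left(3 + j\right)$ ($c{\left(M,j \right)} = \left(M + M\right) \left(j + 3\right) = 2 M \left(3 + j\right)$)
$\frac{339}{c{\left(8,-6 \right)}} - \frac{331}{346} = \frac{339}{2 \cdot 8 \left(3 - 6\right)} - \frac{331}{346} = \frac{339}{2 \cdot 8 \left(-3\right)} - \frac{331}{346} = \frac{339}{-48} - \frac{331}{346} = 339 \left(- \frac{1}{48}\right) - \frac{331}{346} = - \frac{113}{16} - \frac{331}{346} = - \frac{22197}{2768}$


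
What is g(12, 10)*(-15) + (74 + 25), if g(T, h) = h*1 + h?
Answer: -201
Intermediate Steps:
g(T, h) = 2*h (g(T, h) = h + h = 2*h)
g(12, 10)*(-15) + (74 + 25) = (2*10)*(-15) + (74 + 25) = 20*(-15) + 99 = -300 + 99 = -201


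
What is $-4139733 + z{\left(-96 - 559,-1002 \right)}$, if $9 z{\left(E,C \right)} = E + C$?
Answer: $- \frac{37259254}{9} \approx -4.1399 \cdot 10^{6}$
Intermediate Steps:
$z{\left(E,C \right)} = \frac{C}{9} + \frac{E}{9}$ ($z{\left(E,C \right)} = \frac{E + C}{9} = \frac{C + E}{9} = \frac{C}{9} + \frac{E}{9}$)
$-4139733 + z{\left(-96 - 559,-1002 \right)} = -4139733 + \left(\frac{1}{9} \left(-1002\right) + \frac{-96 - 559}{9}\right) = -4139733 + \left(- \frac{334}{3} + \frac{1}{9} \left(-655\right)\right) = -4139733 - \frac{1657}{9} = - \frac{37259254}{9}$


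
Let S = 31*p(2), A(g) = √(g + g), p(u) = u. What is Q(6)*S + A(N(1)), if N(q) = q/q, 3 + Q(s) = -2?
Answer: -310 + √2 ≈ -308.59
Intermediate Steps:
Q(s) = -5 (Q(s) = -3 - 2 = -5)
N(q) = 1
A(g) = √2*√g (A(g) = √(2*g) = √2*√g)
S = 62 (S = 31*2 = 62)
Q(6)*S + A(N(1)) = -5*62 + √2*√1 = -310 + √2*1 = -310 + √2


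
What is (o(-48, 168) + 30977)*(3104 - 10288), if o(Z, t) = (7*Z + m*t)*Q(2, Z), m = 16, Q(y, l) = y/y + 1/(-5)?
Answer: -1180280912/5 ≈ -2.3606e+8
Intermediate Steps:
Q(y, l) = ⅘ (Q(y, l) = 1 + 1*(-⅕) = 1 - ⅕ = ⅘)
o(Z, t) = 28*Z/5 + 64*t/5 (o(Z, t) = (7*Z + 16*t)*(⅘) = 28*Z/5 + 64*t/5)
(o(-48, 168) + 30977)*(3104 - 10288) = (((28/5)*(-48) + (64/5)*168) + 30977)*(3104 - 10288) = ((-1344/5 + 10752/5) + 30977)*(-7184) = (9408/5 + 30977)*(-7184) = (164293/5)*(-7184) = -1180280912/5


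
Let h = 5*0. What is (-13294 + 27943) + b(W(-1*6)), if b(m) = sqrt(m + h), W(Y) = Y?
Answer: 14649 + I*sqrt(6) ≈ 14649.0 + 2.4495*I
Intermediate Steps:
h = 0
b(m) = sqrt(m) (b(m) = sqrt(m + 0) = sqrt(m))
(-13294 + 27943) + b(W(-1*6)) = (-13294 + 27943) + sqrt(-1*6) = 14649 + sqrt(-6) = 14649 + I*sqrt(6)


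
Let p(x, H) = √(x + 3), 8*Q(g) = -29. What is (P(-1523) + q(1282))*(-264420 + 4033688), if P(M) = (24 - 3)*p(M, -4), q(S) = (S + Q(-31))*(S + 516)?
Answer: 8663731287141 + 316618512*I*√95 ≈ 8.6637e+12 + 3.086e+9*I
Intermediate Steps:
Q(g) = -29/8 (Q(g) = (⅛)*(-29) = -29/8)
p(x, H) = √(3 + x)
q(S) = (516 + S)*(-29/8 + S) (q(S) = (S - 29/8)*(S + 516) = (-29/8 + S)*(516 + S) = (516 + S)*(-29/8 + S))
P(M) = 21*√(3 + M) (P(M) = (24 - 3)*√(3 + M) = 21*√(3 + M))
(P(-1523) + q(1282))*(-264420 + 4033688) = (21*√(3 - 1523) + (-3741/2 + 1282² + (4099/8)*1282))*(-264420 + 4033688) = (21*√(-1520) + (-3741/2 + 1643524 + 2627459/4))*3769268 = (21*(4*I*√95) + 9194073/4)*3769268 = (84*I*√95 + 9194073/4)*3769268 = (9194073/4 + 84*I*√95)*3769268 = 8663731287141 + 316618512*I*√95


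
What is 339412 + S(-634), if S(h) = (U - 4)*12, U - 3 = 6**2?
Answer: 339832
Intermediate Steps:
U = 39 (U = 3 + 6**2 = 3 + 36 = 39)
S(h) = 420 (S(h) = (39 - 4)*12 = 35*12 = 420)
339412 + S(-634) = 339412 + 420 = 339832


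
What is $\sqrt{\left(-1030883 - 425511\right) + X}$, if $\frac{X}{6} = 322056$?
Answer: $\sqrt{475942} \approx 689.89$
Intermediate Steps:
$X = 1932336$ ($X = 6 \cdot 322056 = 1932336$)
$\sqrt{\left(-1030883 - 425511\right) + X} = \sqrt{\left(-1030883 - 425511\right) + 1932336} = \sqrt{-1456394 + 1932336} = \sqrt{475942}$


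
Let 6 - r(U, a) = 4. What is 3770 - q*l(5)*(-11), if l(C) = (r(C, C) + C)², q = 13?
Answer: 10777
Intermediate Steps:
r(U, a) = 2 (r(U, a) = 6 - 1*4 = 6 - 4 = 2)
l(C) = (2 + C)²
3770 - q*l(5)*(-11) = 3770 - 13*(2 + 5)²*(-11) = 3770 - 13*7²*(-11) = 3770 - 13*49*(-11) = 3770 - 637*(-11) = 3770 - 1*(-7007) = 3770 + 7007 = 10777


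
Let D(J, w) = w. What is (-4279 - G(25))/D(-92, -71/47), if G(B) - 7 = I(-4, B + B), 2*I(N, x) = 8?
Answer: 201630/71 ≈ 2839.9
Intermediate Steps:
I(N, x) = 4 (I(N, x) = (½)*8 = 4)
G(B) = 11 (G(B) = 7 + 4 = 11)
(-4279 - G(25))/D(-92, -71/47) = (-4279 - 1*11)/((-71/47)) = (-4279 - 11)/((-71*1/47)) = -4290/(-71/47) = -4290*(-47/71) = 201630/71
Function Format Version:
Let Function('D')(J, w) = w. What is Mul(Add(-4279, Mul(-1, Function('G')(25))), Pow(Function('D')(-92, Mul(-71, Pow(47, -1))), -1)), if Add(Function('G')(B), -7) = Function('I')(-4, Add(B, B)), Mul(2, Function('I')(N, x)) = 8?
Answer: Rational(201630, 71) ≈ 2839.9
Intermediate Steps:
Function('I')(N, x) = 4 (Function('I')(N, x) = Mul(Rational(1, 2), 8) = 4)
Function('G')(B) = 11 (Function('G')(B) = Add(7, 4) = 11)
Mul(Add(-4279, Mul(-1, Function('G')(25))), Pow(Function('D')(-92, Mul(-71, Pow(47, -1))), -1)) = Mul(Add(-4279, Mul(-1, 11)), Pow(Mul(-71, Pow(47, -1)), -1)) = Mul(Add(-4279, -11), Pow(Mul(-71, Rational(1, 47)), -1)) = Mul(-4290, Pow(Rational(-71, 47), -1)) = Mul(-4290, Rational(-47, 71)) = Rational(201630, 71)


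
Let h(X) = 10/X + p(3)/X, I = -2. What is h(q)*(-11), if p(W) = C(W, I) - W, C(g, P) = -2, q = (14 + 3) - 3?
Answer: -55/14 ≈ -3.9286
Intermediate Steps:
q = 14 (q = 17 - 3 = 14)
p(W) = -2 - W
h(X) = 5/X (h(X) = 10/X + (-2 - 1*3)/X = 10/X + (-2 - 3)/X = 10/X - 5/X = 5/X)
h(q)*(-11) = (5/14)*(-11) = -55/14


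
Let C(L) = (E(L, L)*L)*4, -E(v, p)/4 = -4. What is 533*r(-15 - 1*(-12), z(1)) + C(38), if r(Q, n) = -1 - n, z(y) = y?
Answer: 1366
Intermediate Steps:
E(v, p) = 16 (E(v, p) = -4*(-4) = 16)
C(L) = 64*L (C(L) = (16*L)*4 = 64*L)
533*r(-15 - 1*(-12), z(1)) + C(38) = 533*(-1 - 1*1) + 64*38 = 533*(-1 - 1) + 2432 = 533*(-2) + 2432 = -1066 + 2432 = 1366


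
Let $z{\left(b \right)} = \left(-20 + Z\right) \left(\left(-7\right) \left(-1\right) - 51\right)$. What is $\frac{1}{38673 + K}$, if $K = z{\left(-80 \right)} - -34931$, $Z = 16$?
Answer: $\frac{1}{73780} \approx 1.3554 \cdot 10^{-5}$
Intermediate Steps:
$z{\left(b \right)} = 176$ ($z{\left(b \right)} = \left(-20 + 16\right) \left(\left(-7\right) \left(-1\right) - 51\right) = - 4 \left(7 - 51\right) = \left(-4\right) \left(-44\right) = 176$)
$K = 35107$ ($K = 176 - -34931 = 176 + 34931 = 35107$)
$\frac{1}{38673 + K} = \frac{1}{38673 + 35107} = \frac{1}{73780}$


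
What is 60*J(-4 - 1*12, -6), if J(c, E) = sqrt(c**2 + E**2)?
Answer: 120*sqrt(73) ≈ 1025.3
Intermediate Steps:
J(c, E) = sqrt(E**2 + c**2)
60*J(-4 - 1*12, -6) = 60*sqrt((-6)**2 + (-4 - 1*12)**2) = 60*sqrt(36 + (-4 - 12)**2) = 60*sqrt(36 + (-16)**2) = 60*sqrt(36 + 256) = 60*sqrt(292) = 60*(2*sqrt(73)) = 120*sqrt(73)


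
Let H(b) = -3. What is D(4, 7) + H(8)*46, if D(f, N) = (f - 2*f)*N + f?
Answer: -162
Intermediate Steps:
D(f, N) = f - N*f (D(f, N) = (-f)*N + f = -N*f + f = f - N*f)
D(4, 7) + H(8)*46 = 4*(1 - 1*7) - 3*46 = 4*(1 - 7) - 138 = 4*(-6) - 138 = -24 - 138 = -162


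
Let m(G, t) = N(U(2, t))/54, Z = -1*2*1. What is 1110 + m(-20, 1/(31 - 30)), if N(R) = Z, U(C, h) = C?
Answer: 29969/27 ≈ 1110.0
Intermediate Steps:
Z = -2 (Z = -2*1 = -2)
N(R) = -2
m(G, t) = -1/27 (m(G, t) = -2/54 = -2*1/54 = -1/27)
1110 + m(-20, 1/(31 - 30)) = 1110 - 1/27 = 29969/27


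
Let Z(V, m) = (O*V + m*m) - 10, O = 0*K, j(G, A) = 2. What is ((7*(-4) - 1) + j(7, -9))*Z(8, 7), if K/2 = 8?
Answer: -1053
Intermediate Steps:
K = 16 (K = 2*8 = 16)
O = 0 (O = 0*16 = 0)
Z(V, m) = -10 + m**2 (Z(V, m) = (0*V + m*m) - 10 = (0 + m**2) - 10 = m**2 - 10 = -10 + m**2)
((7*(-4) - 1) + j(7, -9))*Z(8, 7) = ((7*(-4) - 1) + 2)*(-10 + 7**2) = ((-28 - 1) + 2)*(-10 + 49) = (-29 + 2)*39 = -27*39 = -1053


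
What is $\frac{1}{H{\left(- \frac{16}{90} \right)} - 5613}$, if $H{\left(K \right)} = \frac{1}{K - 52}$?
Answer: $- \frac{2348}{13179369} \approx -0.00017816$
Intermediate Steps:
$H{\left(K \right)} = \frac{1}{-52 + K}$
$\frac{1}{H{\left(- \frac{16}{90} \right)} - 5613} = \frac{1}{\frac{1}{-52 - \frac{16}{90}} - 5613} = \frac{1}{\frac{1}{-52 - \frac{8}{45}} - 5613} = \frac{1}{\frac{1}{- \frac{2348}{45}} - 5613} = \frac{1}{- \frac{45}{2348} - 5613} = \frac{1}{- \frac{13179369}{2348}} = - \frac{2348}{13179369}$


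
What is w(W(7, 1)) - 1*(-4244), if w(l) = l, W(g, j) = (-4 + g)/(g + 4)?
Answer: 46687/11 ≈ 4244.3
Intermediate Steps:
W(g, j) = (-4 + g)/(4 + g)
w(W(7, 1)) - 1*(-4244) = (-4 + 7)/(4 + 7) - 1*(-4244) = 3/11 + 4244 = 46687/11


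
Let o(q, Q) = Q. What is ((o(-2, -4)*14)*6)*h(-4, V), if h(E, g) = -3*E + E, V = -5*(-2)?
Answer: -2688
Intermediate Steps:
V = 10
h(E, g) = -2*E
((o(-2, -4)*14)*6)*h(-4, V) = (-4*14*6)*(-2*(-4)) = -56*6*8 = -336*8 = -2688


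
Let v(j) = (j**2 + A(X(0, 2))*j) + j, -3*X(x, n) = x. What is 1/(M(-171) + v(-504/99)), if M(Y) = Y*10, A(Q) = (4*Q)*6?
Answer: -121/204390 ≈ -0.00059201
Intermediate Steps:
X(x, n) = -x/3
A(Q) = 24*Q
M(Y) = 10*Y
v(j) = j + j**2 (v(j) = (j**2 + (24*(-1/3*0))*j) + j = (j**2 + (24*0)*j) + j = (j**2 + 0*j) + j = (j**2 + 0) + j = j**2 + j = j + j**2)
1/(M(-171) + v(-504/99)) = 1/(10*(-171) + (-504/99)*(1 - 504/99)) = 1/(-1710 + (-504*1/99)*(1 - 504*1/99)) = 1/(-1710 - 56*(1 - 56/11)/11) = 1/(-1710 - 56/11*(-45/11)) = 1/(-1710 + 2520/121) = 1/(-204390/121) = -121/204390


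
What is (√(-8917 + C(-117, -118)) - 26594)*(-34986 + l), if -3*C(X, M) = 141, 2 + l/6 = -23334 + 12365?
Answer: 2680994328 - 604872*I*√249 ≈ 2.681e+9 - 9.5447e+6*I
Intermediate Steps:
l = -65826 (l = -12 + 6*(-23334 + 12365) = -12 + 6*(-10969) = -12 - 65814 = -65826)
C(X, M) = -47 (C(X, M) = -⅓*141 = -47)
(√(-8917 + C(-117, -118)) - 26594)*(-34986 + l) = (√(-8917 - 47) - 26594)*(-34986 - 65826) = (√(-8964) - 26594)*(-100812) = (6*I*√249 - 26594)*(-100812) = (-26594 + 6*I*√249)*(-100812) = 2680994328 - 604872*I*√249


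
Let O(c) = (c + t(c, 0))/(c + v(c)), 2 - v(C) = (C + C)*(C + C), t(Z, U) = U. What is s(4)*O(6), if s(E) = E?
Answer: -3/17 ≈ -0.17647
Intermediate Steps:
v(C) = 2 - 4*C² (v(C) = 2 - (C + C)*(C + C) = 2 - 2*C*2*C = 2 - 4*C²)
O(c) = c/(2 + c - 4*c²) (O(c) = (c + 0)/(c + (2 - 4*c²)) = c/(2 + c - 4*c²))
s(4)*O(6) = 4*(6/(2 + 6 - 4*6²)) = 4*(6/(2 + 6 - 4*36)) = 4*(6/(2 + 6 - 144)) = 4*(6/(-136)) = 4*(6*(-1/136)) = 4*(-3/68) = -3/17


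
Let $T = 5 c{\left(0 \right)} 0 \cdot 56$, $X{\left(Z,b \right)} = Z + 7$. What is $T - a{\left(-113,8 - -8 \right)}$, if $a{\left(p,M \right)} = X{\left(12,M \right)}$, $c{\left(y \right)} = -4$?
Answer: $-19$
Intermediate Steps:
$X{\left(Z,b \right)} = 7 + Z$
$a{\left(p,M \right)} = 19$ ($a{\left(p,M \right)} = 7 + 12 = 19$)
$T = 0$ ($T = 5 \left(-4\right) 0 \cdot 56 = \left(-20\right) 0 \cdot 56 = 0 \cdot 56 = 0$)
$T - a{\left(-113,8 - -8 \right)} = 0 - 19 = -19$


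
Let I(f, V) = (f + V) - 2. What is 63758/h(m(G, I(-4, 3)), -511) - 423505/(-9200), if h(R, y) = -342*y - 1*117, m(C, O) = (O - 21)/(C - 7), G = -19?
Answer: 2981984173/64269360 ≈ 46.398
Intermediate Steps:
I(f, V) = -2 + V + f (I(f, V) = (V + f) - 2 = -2 + V + f)
m(C, O) = (-21 + O)/(-7 + C)
h(R, y) = -117 - 342*y (h(R, y) = -342*y - 117 = -117 - 342*y)
63758/h(m(G, I(-4, 3)), -511) - 423505/(-9200) = 63758/(-117 - 342*(-511)) - 423505/(-9200) = 63758/(-117 + 174762) - 423505*(-1/9200) = 63758/174645 + 84701/1840 = 2981984173/64269360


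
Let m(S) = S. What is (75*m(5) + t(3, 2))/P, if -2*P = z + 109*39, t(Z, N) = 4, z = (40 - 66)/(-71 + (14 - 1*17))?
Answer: -14023/78650 ≈ -0.17830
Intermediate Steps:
z = 13/37 (z = -26/(-71 + (14 - 17)) = -26/(-71 - 3) = -26/(-74) = -26*(-1/74) = 13/37 ≈ 0.35135)
P = -78650/37 (P = -(13/37 + 109*39)/2 = -(13/37 + 4251)/2 = -½*157300/37 = -78650/37 ≈ -2125.7)
(75*m(5) + t(3, 2))/P = (75*5 + 4)/(-78650/37) = (375 + 4)*(-37/78650) = 379*(-37/78650) = -14023/78650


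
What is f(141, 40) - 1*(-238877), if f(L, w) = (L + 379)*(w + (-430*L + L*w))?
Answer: -28335123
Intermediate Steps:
f(L, w) = (379 + L)*(w - 430*L + L*w)
f(141, 40) - 1*(-238877) = (-162970*141 - 430*141**2 + 379*40 + 40*141**2 + 380*141*40) - 1*(-238877) = (-22978770 - 430*19881 + 15160 + 40*19881 + 2143200) + 238877 = (-22978770 - 8548830 + 15160 + 795240 + 2143200) + 238877 = -28574000 + 238877 = -28335123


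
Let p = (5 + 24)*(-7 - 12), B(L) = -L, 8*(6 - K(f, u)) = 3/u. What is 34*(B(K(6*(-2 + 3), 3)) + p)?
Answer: -75735/4 ≈ -18934.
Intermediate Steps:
K(f, u) = 6 - 3/(8*u)
p = -551 (p = 29*(-19) = -551)
34*(B(K(6*(-2 + 3), 3)) + p) = 34*(-(6 - 3/8/3) - 551) = 34*(-(6 - 3/8*⅓) - 551) = 34*(-(6 - ⅛) - 551) = 34*(-1*47/8 - 551) = 34*(-47/8 - 551) = 34*(-4455/8) = -75735/4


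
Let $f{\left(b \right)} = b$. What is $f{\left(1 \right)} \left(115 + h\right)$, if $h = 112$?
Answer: $227$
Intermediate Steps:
$f{\left(1 \right)} \left(115 + h\right) = 1 \left(115 + 112\right) = 1 \cdot 227 = 227$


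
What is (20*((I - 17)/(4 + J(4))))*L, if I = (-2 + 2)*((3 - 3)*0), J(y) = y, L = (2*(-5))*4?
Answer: 1700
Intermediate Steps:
L = -40 (L = -10*4 = -40)
I = 0 (I = 0*(0*0) = 0*0 = 0)
(20*((I - 17)/(4 + J(4))))*L = (20*((0 - 17)/(4 + 4)))*(-40) = (20*(-17/8))*(-40) = -85/2*(-40) = 1700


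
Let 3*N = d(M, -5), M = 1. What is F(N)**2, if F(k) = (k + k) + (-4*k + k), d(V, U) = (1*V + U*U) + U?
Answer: 49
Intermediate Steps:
d(V, U) = U + V + U**2 (d(V, U) = (V + U**2) + U = U + V + U**2)
N = 7 (N = (-5 + 1 + (-5)**2)/3 = (-5 + 1 + 25)/3 = (1/3)*21 = 7)
F(k) = -k (F(k) = 2*k - 3*k = -k)
F(N)**2 = (-1*7)**2 = (-7)**2 = 49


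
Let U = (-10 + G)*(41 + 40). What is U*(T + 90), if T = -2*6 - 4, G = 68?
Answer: 347652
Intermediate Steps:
T = -16 (T = -12 - 4 = -16)
U = 4698 (U = (-10 + 68)*(41 + 40) = 58*81 = 4698)
U*(T + 90) = 4698*(-16 + 90) = 4698*74 = 347652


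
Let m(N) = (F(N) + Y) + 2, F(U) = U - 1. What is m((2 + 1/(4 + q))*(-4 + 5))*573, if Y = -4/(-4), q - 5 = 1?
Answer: 23493/10 ≈ 2349.3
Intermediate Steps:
q = 6 (q = 5 + 1 = 6)
F(U) = -1 + U
Y = 1 (Y = -4*(-1/4) = 1)
m(N) = 2 + N (m(N) = ((-1 + N) + 1) + 2 = N + 2 = 2 + N)
m((2 + 1/(4 + q))*(-4 + 5))*573 = (2 + (2 + 1/(4 + 6))*(-4 + 5))*573 = (2 + (2 + 1/10)*1)*573 = (2 + (21/10)*1)*573 = (2 + 21/10)*573 = (41/10)*573 = 23493/10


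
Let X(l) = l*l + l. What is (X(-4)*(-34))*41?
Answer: -16728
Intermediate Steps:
X(l) = l + l² (X(l) = l² + l = l + l²)
(X(-4)*(-34))*41 = (-4*(1 - 4)*(-34))*41 = (-4*(-3)*(-34))*41 = (12*(-34))*41 = -408*41 = -16728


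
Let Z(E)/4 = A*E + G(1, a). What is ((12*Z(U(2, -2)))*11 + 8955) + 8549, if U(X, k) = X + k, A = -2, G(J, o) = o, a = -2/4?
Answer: 17240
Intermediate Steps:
a = -1/2 (a = -2*1/4 = -1/2 ≈ -0.50000)
Z(E) = -2 - 8*E (Z(E) = 4*(-2*E - 1/2) = 4*(-1/2 - 2*E) = -2 - 8*E)
((12*Z(U(2, -2)))*11 + 8955) + 8549 = ((12*(-2 - 8*(2 - 2)))*11 + 8955) + 8549 = ((12*(-2 - 8*0))*11 + 8955) + 8549 = ((12*(-2 + 0))*11 + 8955) + 8549 = ((12*(-2))*11 + 8955) + 8549 = (-24*11 + 8955) + 8549 = (-264 + 8955) + 8549 = 8691 + 8549 = 17240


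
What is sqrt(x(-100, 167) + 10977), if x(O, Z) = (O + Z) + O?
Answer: 24*sqrt(19) ≈ 104.61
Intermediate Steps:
x(O, Z) = Z + 2*O
sqrt(x(-100, 167) + 10977) = sqrt((167 + 2*(-100)) + 10977) = sqrt((167 - 200) + 10977) = sqrt(-33 + 10977) = sqrt(10944) = 24*sqrt(19)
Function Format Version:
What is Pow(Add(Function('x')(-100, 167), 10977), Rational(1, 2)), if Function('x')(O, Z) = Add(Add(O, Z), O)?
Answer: Mul(24, Pow(19, Rational(1, 2))) ≈ 104.61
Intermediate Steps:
Function('x')(O, Z) = Add(Z, Mul(2, O))
Pow(Add(Function('x')(-100, 167), 10977), Rational(1, 2)) = Pow(Add(Add(167, Mul(2, -100)), 10977), Rational(1, 2)) = Pow(Add(Add(167, -200), 10977), Rational(1, 2)) = Pow(Add(-33, 10977), Rational(1, 2)) = Pow(10944, Rational(1, 2)) = Mul(24, Pow(19, Rational(1, 2)))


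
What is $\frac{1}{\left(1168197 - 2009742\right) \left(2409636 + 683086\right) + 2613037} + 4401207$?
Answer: $\frac{11454854751975000770}{2602662122453} \approx 4.4012 \cdot 10^{6}$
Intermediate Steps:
$\frac{1}{\left(1168197 - 2009742\right) \left(2409636 + 683086\right) + 2613037} + 4401207 = \frac{1}{\left(-841545\right) 3092722 + 2613037} + 4401207 = \frac{1}{-2602664735490 + 2613037} + 4401207 = \frac{1}{-2602662122453} + 4401207 = - \frac{1}{2602662122453} + 4401207 = \frac{11454854751975000770}{2602662122453}$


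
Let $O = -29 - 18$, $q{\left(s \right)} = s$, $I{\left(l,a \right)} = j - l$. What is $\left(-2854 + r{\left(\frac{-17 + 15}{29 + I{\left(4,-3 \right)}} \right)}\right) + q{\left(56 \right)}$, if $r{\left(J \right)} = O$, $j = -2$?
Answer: $-2845$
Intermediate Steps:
$I{\left(l,a \right)} = -2 - l$
$O = -47$
$r{\left(J \right)} = -47$
$\left(-2854 + r{\left(\frac{-17 + 15}{29 + I{\left(4,-3 \right)}} \right)}\right) + q{\left(56 \right)} = \left(-2854 - 47\right) + 56 = -2901 + 56 = -2845$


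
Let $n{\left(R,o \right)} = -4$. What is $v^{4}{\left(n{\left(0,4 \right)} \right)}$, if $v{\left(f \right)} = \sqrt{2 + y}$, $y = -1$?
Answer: $1$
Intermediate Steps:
$v{\left(f \right)} = 1$ ($v{\left(f \right)} = \sqrt{2 - 1} = \sqrt{1} = 1$)
$v^{4}{\left(n{\left(0,4 \right)} \right)} = 1^{4} = 1$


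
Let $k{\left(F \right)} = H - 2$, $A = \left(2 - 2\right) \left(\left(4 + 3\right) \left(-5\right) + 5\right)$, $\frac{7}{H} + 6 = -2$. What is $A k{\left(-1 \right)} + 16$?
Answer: $16$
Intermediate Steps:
$H = - \frac{7}{8}$ ($H = \frac{7}{-6 - 2} = \frac{7}{-8} = 7 \left(- \frac{1}{8}\right) = - \frac{7}{8} \approx -0.875$)
$A = 0$ ($A = 0 \left(7 \left(-5\right) + 5\right) = 0 \left(-35 + 5\right) = 0 \left(-30\right) = 0$)
$k{\left(F \right)} = - \frac{23}{8}$ ($k{\left(F \right)} = - \frac{7}{8} - 2 = - \frac{23}{8}$)
$A k{\left(-1 \right)} + 16 = 0 \left(- \frac{23}{8}\right) + 16 = 0 + 16 = 16$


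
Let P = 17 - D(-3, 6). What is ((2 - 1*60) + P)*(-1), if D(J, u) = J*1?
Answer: 38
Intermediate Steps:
D(J, u) = J
P = 20 (P = 17 - 1*(-3) = 17 + 3 = 20)
((2 - 1*60) + P)*(-1) = ((2 - 1*60) + 20)*(-1) = ((2 - 60) + 20)*(-1) = (-58 + 20)*(-1) = -38*(-1) = 38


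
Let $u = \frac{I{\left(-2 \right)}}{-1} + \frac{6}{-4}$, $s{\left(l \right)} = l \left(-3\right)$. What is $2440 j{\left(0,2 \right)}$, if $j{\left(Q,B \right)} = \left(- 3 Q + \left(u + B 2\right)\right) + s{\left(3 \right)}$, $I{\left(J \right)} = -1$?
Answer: $-13420$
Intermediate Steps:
$s{\left(l \right)} = - 3 l$
$u = - \frac{1}{2}$ ($u = - \frac{1}{-1} + \frac{6}{-4} = \left(-1\right) \left(-1\right) + 6 \left(- \frac{1}{4}\right) = 1 - \frac{3}{2} = - \frac{1}{2} \approx -0.5$)
$j{\left(Q,B \right)} = - \frac{19}{2} - 3 Q + 2 B$ ($j{\left(Q,B \right)} = \left(- 3 Q + \left(- \frac{1}{2} + B 2\right)\right) - 9 = \left(- 3 Q + \left(- \frac{1}{2} + 2 B\right)\right) - 9 = \left(- \frac{1}{2} - 3 Q + 2 B\right) - 9 = - \frac{19}{2} - 3 Q + 2 B$)
$2440 j{\left(0,2 \right)} = 2440 \left(- \frac{19}{2} - 0 + 2 \cdot 2\right) = 2440 \left(- \frac{19}{2} + 0 + 4\right) = 2440 \left(- \frac{11}{2}\right) = -13420$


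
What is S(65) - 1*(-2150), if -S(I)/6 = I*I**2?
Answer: -1645600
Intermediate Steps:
S(I) = -6*I**3 (S(I) = -6*I*I**2 = -6*I**3)
S(65) - 1*(-2150) = -6*65**3 - 1*(-2150) = -6*274625 + 2150 = -1647750 + 2150 = -1645600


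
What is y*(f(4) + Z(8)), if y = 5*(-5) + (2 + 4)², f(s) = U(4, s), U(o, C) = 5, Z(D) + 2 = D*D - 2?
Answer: 715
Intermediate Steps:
Z(D) = -4 + D² (Z(D) = -2 + (D*D - 2) = -2 + (D² - 2) = -2 + (-2 + D²) = -4 + D²)
f(s) = 5
y = 11 (y = -25 + 6² = -25 + 36 = 11)
y*(f(4) + Z(8)) = 11*(5 + (-4 + 8²)) = 11*(5 + (-4 + 64)) = 11*(5 + 60) = 11*65 = 715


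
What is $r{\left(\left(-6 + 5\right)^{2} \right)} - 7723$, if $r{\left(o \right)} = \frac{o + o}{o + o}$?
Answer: $-7722$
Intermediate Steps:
$r{\left(o \right)} = 1$ ($r{\left(o \right)} = \frac{2 o}{2 o} = 2 o \frac{1}{2 o} = 1$)
$r{\left(\left(-6 + 5\right)^{2} \right)} - 7723 = 1 - 7723 = -7722$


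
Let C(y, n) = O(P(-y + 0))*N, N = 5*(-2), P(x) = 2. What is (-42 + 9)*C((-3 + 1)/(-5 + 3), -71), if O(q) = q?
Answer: 660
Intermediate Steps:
N = -10
C(y, n) = -20 (C(y, n) = 2*(-10) = -20)
(-42 + 9)*C((-3 + 1)/(-5 + 3), -71) = (-42 + 9)*(-20) = -33*(-20) = 660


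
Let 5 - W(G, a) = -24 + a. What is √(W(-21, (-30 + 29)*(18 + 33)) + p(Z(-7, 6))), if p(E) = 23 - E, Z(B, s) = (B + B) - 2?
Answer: √119 ≈ 10.909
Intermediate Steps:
Z(B, s) = -2 + 2*B (Z(B, s) = 2*B - 2 = -2 + 2*B)
W(G, a) = 29 - a (W(G, a) = 5 - (-24 + a) = 5 + (24 - a) = 29 - a)
√(W(-21, (-30 + 29)*(18 + 33)) + p(Z(-7, 6))) = √((29 - (-30 + 29)*(18 + 33)) + (23 - (-2 + 2*(-7)))) = √((29 - (-1)*51) + (23 - (-2 - 14))) = √((29 - 1*(-51)) + (23 - 1*(-16))) = √((29 + 51) + (23 + 16)) = √(80 + 39) = √119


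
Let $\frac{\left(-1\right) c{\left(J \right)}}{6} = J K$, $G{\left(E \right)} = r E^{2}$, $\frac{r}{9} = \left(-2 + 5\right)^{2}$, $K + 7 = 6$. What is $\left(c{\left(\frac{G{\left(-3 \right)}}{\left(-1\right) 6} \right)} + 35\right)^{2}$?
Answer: $481636$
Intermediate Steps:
$K = -1$ ($K = -7 + 6 = -1$)
$r = 81$ ($r = 9 \left(-2 + 5\right)^{2} = 9 \cdot 3^{2} = 9 \cdot 9 = 81$)
$G{\left(E \right)} = 81 E^{2}$
$c{\left(J \right)} = 6 J$ ($c{\left(J \right)} = - 6 J \left(-1\right) = - 6 \left(- J\right) = 6 J$)
$\left(c{\left(\frac{G{\left(-3 \right)}}{\left(-1\right) 6} \right)} + 35\right)^{2} = \left(6 \frac{81 \left(-3\right)^{2}}{\left(-1\right) 6} + 35\right)^{2} = \left(6 \frac{81 \cdot 9}{-6} + 35\right)^{2} = \left(6 \cdot 729 \left(- \frac{1}{6}\right) + 35\right)^{2} = \left(6 \left(- \frac{243}{2}\right) + 35\right)^{2} = \left(-729 + 35\right)^{2} = \left(-694\right)^{2} = 481636$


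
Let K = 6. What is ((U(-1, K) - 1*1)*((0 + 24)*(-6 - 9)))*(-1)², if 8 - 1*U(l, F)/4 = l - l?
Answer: -11160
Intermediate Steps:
U(l, F) = 32 (U(l, F) = 32 - 4*(l - l) = 32 - 4*0 = 32 + 0 = 32)
((U(-1, K) - 1*1)*((0 + 24)*(-6 - 9)))*(-1)² = ((32 - 1*1)*((0 + 24)*(-6 - 9)))*(-1)² = ((32 - 1)*(24*(-15)))*1 = (31*(-360))*1 = -11160*1 = -11160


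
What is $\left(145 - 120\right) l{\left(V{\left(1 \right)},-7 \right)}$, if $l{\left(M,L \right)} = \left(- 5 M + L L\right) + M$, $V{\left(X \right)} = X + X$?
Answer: $1025$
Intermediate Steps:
$V{\left(X \right)} = 2 X$
$l{\left(M,L \right)} = L^{2} - 4 M$ ($l{\left(M,L \right)} = \left(- 5 M + L^{2}\right) + M = \left(L^{2} - 5 M\right) + M = L^{2} - 4 M$)
$\left(145 - 120\right) l{\left(V{\left(1 \right)},-7 \right)} = \left(145 - 120\right) \left(\left(-7\right)^{2} - 4 \cdot 2 \cdot 1\right) = 25 \left(49 - 8\right) = 25 \cdot 41 = 1025$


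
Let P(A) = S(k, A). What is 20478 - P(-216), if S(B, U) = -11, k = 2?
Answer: 20489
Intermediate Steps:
P(A) = -11
20478 - P(-216) = 20478 - 1*(-11) = 20478 + 11 = 20489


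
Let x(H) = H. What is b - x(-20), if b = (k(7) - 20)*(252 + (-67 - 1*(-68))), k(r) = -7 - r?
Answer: -8582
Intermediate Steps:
b = -8602 (b = ((-7 - 1*7) - 20)*(252 + (-67 - 1*(-68))) = ((-7 - 7) - 20)*(252 + (-67 + 68)) = (-14 - 20)*(252 + 1) = -34*253 = -8602)
b - x(-20) = -8602 - 1*(-20) = -8602 + 20 = -8582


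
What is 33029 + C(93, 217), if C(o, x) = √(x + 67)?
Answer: 33029 + 2*√71 ≈ 33046.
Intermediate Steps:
C(o, x) = √(67 + x)
33029 + C(93, 217) = 33029 + √(67 + 217) = 33029 + √284 = 33029 + 2*√71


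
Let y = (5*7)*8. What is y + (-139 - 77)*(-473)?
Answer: 102448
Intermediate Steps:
y = 280 (y = 35*8 = 280)
y + (-139 - 77)*(-473) = 280 + (-139 - 77)*(-473) = 280 - 216*(-473) = 280 + 102168 = 102448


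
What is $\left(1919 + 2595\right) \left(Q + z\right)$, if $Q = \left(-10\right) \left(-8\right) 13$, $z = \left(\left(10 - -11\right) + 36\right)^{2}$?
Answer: $19360546$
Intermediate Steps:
$z = 3249$ ($z = \left(\left(10 + 11\right) + 36\right)^{2} = \left(21 + 36\right)^{2} = 57^{2} = 3249$)
$Q = 1040$ ($Q = 80 \cdot 13 = 1040$)
$\left(1919 + 2595\right) \left(Q + z\right) = \left(1919 + 2595\right) \left(1040 + 3249\right) = 4514 \cdot 4289 = 19360546$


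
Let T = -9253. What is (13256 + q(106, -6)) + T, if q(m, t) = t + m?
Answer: 4103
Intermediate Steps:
q(m, t) = m + t
(13256 + q(106, -6)) + T = (13256 + (106 - 6)) - 9253 = (13256 + 100) - 9253 = 13356 - 9253 = 4103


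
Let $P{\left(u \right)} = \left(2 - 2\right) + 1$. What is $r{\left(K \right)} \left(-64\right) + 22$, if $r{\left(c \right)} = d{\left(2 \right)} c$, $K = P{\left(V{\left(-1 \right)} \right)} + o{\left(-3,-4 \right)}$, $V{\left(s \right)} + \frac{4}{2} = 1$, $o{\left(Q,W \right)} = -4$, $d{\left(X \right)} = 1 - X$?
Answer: $-170$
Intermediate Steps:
$V{\left(s \right)} = -1$ ($V{\left(s \right)} = -2 + 1 = -1$)
$P{\left(u \right)} = 1$ ($P{\left(u \right)} = 0 + 1 = 1$)
$K = -3$ ($K = 1 - 4 = -3$)
$r{\left(c \right)} = - c$ ($r{\left(c \right)} = \left(1 - 2\right) c = - c$)
$r{\left(K \right)} \left(-64\right) + 22 = \left(-1\right) \left(-3\right) \left(-64\right) + 22 = 3 \left(-64\right) + 22 = -192 + 22 = -170$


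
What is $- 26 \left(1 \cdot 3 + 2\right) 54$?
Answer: $-7020$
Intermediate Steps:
$- 26 \left(1 \cdot 3 + 2\right) 54 = - 26 \left(3 + 2\right) 54 = \left(-26\right) 5 \cdot 54 = \left(-130\right) 54 = -7020$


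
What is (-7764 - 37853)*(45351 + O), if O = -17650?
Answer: -1263636517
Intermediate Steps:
(-7764 - 37853)*(45351 + O) = (-7764 - 37853)*(45351 - 17650) = -45617*27701 = -1263636517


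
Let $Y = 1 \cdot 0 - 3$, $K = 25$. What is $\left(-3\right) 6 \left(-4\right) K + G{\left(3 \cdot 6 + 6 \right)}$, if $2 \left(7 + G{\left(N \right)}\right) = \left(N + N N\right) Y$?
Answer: $893$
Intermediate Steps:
$Y = -3$ ($Y = 0 - 3 = -3$)
$G{\left(N \right)} = -7 - \frac{3 N}{2} - \frac{3 N^{2}}{2}$ ($G{\left(N \right)} = -7 + \frac{\left(N + N N\right) \left(-3\right)}{2} = -7 + \frac{\left(N + N^{2}\right) \left(-3\right)}{2} = -7 + \frac{- 3 N - 3 N^{2}}{2} = -7 - \left(\frac{3 N}{2} + \frac{3 N^{2}}{2}\right) = -7 - \frac{3 N}{2} - \frac{3 N^{2}}{2}$)
$\left(-3\right) 6 \left(-4\right) K + G{\left(3 \cdot 6 + 6 \right)} = \left(-3\right) 6 \left(-4\right) 25 - \left(7 + \frac{3 \left(3 \cdot 6 + 6\right)^{2}}{2} + \frac{3 \left(3 \cdot 6 + 6\right)}{2}\right) = \left(-18\right) \left(-4\right) 25 - \left(7 + \frac{3 \left(18 + 6\right)^{2}}{2} + \frac{3 \left(18 + 6\right)}{2}\right) = 72 \cdot 25 - \left(43 + 864\right) = 1800 - 907 = 893$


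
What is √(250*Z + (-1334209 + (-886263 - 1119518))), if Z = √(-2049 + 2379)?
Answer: √(-3339990 + 250*√330) ≈ 1826.3*I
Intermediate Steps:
Z = √330 ≈ 18.166
√(250*Z + (-1334209 + (-886263 - 1119518))) = √(250*√330 + (-1334209 + (-886263 - 1119518))) = √(250*√330 + (-1334209 - 2005781)) = √(250*√330 - 3339990) = √(-3339990 + 250*√330)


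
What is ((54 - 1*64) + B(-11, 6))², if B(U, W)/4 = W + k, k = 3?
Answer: 676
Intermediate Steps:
B(U, W) = 12 + 4*W (B(U, W) = 4*(W + 3) = 4*(3 + W) = 12 + 4*W)
((54 - 1*64) + B(-11, 6))² = ((54 - 1*64) + (12 + 4*6))² = ((54 - 64) + (12 + 24))² = (-10 + 36)² = 26² = 676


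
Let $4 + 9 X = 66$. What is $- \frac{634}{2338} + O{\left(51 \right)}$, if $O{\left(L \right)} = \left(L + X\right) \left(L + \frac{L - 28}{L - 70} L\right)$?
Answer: $- \frac{41433401}{66633} \approx -621.82$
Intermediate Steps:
$X = \frac{62}{9}$ ($X = - \frac{4}{9} + \frac{1}{9} \cdot 66 = - \frac{4}{9} + \frac{22}{3} = \frac{62}{9} \approx 6.8889$)
$O{\left(L \right)} = \left(\frac{62}{9} + L\right) \left(L + \frac{L \left(-28 + L\right)}{-70 + L}\right)$ ($O{\left(L \right)} = \left(L + \frac{62}{9}\right) \left(L + \frac{L - 28}{L - 70} L\right) = \left(\frac{62}{9} + L\right) \left(L + \frac{-28 + L}{-70 + L} L\right) = \left(\frac{62}{9} + L\right) \left(L + \frac{L \left(-28 + L\right)}{-70 + L}\right)$)
$- \frac{634}{2338} + O{\left(51 \right)} = - \frac{634}{2338} + \frac{2}{9} \cdot 51 \frac{1}{-70 + 51} \left(-3038 - 19329 + 9 \cdot 51^{2}\right) = \left(-634\right) \frac{1}{2338} + \frac{2}{9} \cdot 51 \frac{1}{-19} \left(-3038 - 19329 + 9 \cdot 2601\right) = - \frac{317}{1169} + \frac{2}{9} \cdot 51 \left(- \frac{1}{19}\right) \left(-3038 - 19329 + 23409\right) = - \frac{317}{1169} + \frac{2}{9} \cdot 51 \left(- \frac{1}{19}\right) 1042 = - \frac{317}{1169} - \frac{35428}{57} = - \frac{41433401}{66633}$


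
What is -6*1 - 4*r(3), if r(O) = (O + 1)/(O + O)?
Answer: -26/3 ≈ -8.6667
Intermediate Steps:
r(O) = (1 + O)/(2*O) (r(O) = (1 + O)/((2*O)) = (1 + O)*(1/(2*O)) = (1 + O)/(2*O))
-6*1 - 4*r(3) = -6*1 - 2*(1 + 3)/3 = -6 - 2*4/3 = -6 - 4*⅔ = -6 - 8/3 = -26/3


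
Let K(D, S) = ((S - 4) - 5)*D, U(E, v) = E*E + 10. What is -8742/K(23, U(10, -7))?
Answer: -8742/2323 ≈ -3.7632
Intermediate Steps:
U(E, v) = 10 + E² (U(E, v) = E² + 10 = 10 + E²)
K(D, S) = D*(-9 + S) (K(D, S) = ((-4 + S) - 5)*D = (-9 + S)*D = D*(-9 + S))
-8742/K(23, U(10, -7)) = -8742*1/(23*(-9 + (10 + 10²))) = -8742*1/(23*(-9 + (10 + 100))) = -8742*1/(23*(-9 + 110)) = -8742/(23*101) = -8742/2323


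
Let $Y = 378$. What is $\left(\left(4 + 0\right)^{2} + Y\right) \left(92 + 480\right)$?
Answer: $225368$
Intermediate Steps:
$\left(\left(4 + 0\right)^{2} + Y\right) \left(92 + 480\right) = \left(\left(4 + 0\right)^{2} + 378\right) \left(92 + 480\right) = \left(4^{2} + 378\right) 572 = \left(16 + 378\right) 572 = 394 \cdot 572 = 225368$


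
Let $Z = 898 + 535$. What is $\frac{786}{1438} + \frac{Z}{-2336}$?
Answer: $- \frac{112279}{1679584} \approx -0.066849$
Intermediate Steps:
$Z = 1433$
$\frac{786}{1438} + \frac{Z}{-2336} = \frac{786}{1438} + \frac{1433}{-2336} = 786 \cdot \frac{1}{1438} + 1433 \left(- \frac{1}{2336}\right) = \frac{393}{719} - \frac{1433}{2336} = - \frac{112279}{1679584}$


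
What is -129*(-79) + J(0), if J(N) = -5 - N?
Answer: 10186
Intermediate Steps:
-129*(-79) + J(0) = -129*(-79) + (-5 - 1*0) = 10191 + (-5 + 0) = 10191 - 5 = 10186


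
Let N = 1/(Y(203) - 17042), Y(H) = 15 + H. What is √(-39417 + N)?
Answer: I*√2789215667454/8412 ≈ 198.54*I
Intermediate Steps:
N = -1/16824 (N = 1/((15 + 203) - 17042) = 1/(218 - 17042) = 1/(-16824) = -1/16824 ≈ -5.9439e-5)
√(-39417 + N) = √(-39417 - 1/16824) = √(-663151609/16824) = I*√2789215667454/8412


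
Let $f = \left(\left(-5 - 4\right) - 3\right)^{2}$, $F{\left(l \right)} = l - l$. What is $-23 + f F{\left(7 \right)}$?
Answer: $-23$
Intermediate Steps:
$F{\left(l \right)} = 0$
$f = 144$ ($f = \left(-9 - 3\right)^{2} = \left(-12\right)^{2} = 144$)
$-23 + f F{\left(7 \right)} = -23 + 144 \cdot 0 = -23 + 0 = -23$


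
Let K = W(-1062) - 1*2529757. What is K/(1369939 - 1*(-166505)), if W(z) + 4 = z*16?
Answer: -2546753/1536444 ≈ -1.6576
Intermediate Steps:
W(z) = -4 + 16*z (W(z) = -4 + z*16 = -4 + 16*z)
K = -2546753 (K = (-4 + 16*(-1062)) - 1*2529757 = (-4 - 16992) - 2529757 = -16996 - 2529757 = -2546753)
K/(1369939 - 1*(-166505)) = -2546753/(1369939 - 1*(-166505)) = -2546753/(1369939 + 166505) = -2546753/1536444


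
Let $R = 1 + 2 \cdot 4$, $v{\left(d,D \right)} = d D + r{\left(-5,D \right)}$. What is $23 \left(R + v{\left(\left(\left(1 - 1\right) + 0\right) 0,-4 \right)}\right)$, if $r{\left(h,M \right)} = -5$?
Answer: $92$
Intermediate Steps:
$v{\left(d,D \right)} = -5 + D d$ ($v{\left(d,D \right)} = d D - 5 = D d - 5 = -5 + D d$)
$R = 9$ ($R = 1 + 8 = 9$)
$23 \left(R + v{\left(\left(\left(1 - 1\right) + 0\right) 0,-4 \right)}\right) = 23 \left(9 - \left(5 + 4 \left(\left(1 - 1\right) + 0\right) 0\right)\right) = 23 \left(9 - \left(5 + 4 \left(0 + 0\right) 0\right)\right) = 23 \left(9 - \left(5 + 4 \cdot 0 \cdot 0\right)\right) = 23 \left(9 - 5\right) = 23 \cdot 4 = 92$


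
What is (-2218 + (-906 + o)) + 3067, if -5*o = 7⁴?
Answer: -2686/5 ≈ -537.20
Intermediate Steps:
o = -2401/5 (o = -⅕*7⁴ = -⅕*2401 = -2401/5 ≈ -480.20)
(-2218 + (-906 + o)) + 3067 = (-2218 + (-906 - 2401/5)) + 3067 = (-2218 - 6931/5) + 3067 = -18021/5 + 3067 = -2686/5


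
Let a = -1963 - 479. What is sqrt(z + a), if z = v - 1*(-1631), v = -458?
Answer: 3*I*sqrt(141) ≈ 35.623*I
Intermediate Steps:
z = 1173 (z = -458 - 1*(-1631) = -458 + 1631 = 1173)
a = -2442
sqrt(z + a) = sqrt(1173 - 2442) = sqrt(-1269) = 3*I*sqrt(141)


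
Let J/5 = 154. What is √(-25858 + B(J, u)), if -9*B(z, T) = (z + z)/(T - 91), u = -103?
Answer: 4*I*√136850413/291 ≈ 160.8*I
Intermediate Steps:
J = 770 (J = 5*154 = 770)
B(z, T) = -2*z/(9*(-91 + T)) (B(z, T) = -(z + z)/(9*(T - 91)) = -2*z/(9*(-91 + T)))
√(-25858 + B(J, u)) = √(-25858 - 2*770/(-819 + 9*(-103))) = √(-25858 - 2*770/(-819 - 927)) = √(-25858 - 2*770/(-1746)) = √(-25858 - 2*770*(-1/1746)) = √(-25858 + 770/873) = √(-22573264/873) = 4*I*√136850413/291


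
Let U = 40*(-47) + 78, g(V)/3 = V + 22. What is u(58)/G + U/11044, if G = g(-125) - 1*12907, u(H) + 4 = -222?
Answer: -2664911/18244688 ≈ -0.14606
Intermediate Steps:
u(H) = -226 (u(H) = -4 - 222 = -226)
g(V) = 66 + 3*V (g(V) = 3*(V + 22) = 3*(22 + V) = 66 + 3*V)
U = -1802 (U = -1880 + 78 = -1802)
G = -13216 (G = (66 + 3*(-125)) - 1*12907 = (66 - 375) - 12907 = -309 - 12907 = -13216)
u(58)/G + U/11044 = -226/(-13216) - 1802/11044 = -226*(-1/13216) - 1802*1/11044 = 113/6608 - 901/5522 = -2664911/18244688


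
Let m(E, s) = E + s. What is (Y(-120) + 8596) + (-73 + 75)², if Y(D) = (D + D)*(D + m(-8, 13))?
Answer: 36200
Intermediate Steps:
Y(D) = 2*D*(5 + D) (Y(D) = (D + D)*(D + (-8 + 13)) = (2*D)*(D + 5) = (2*D)*(5 + D) = 2*D*(5 + D))
(Y(-120) + 8596) + (-73 + 75)² = (2*(-120)*(5 - 120) + 8596) + (-73 + 75)² = (2*(-120)*(-115) + 8596) + 2² = (27600 + 8596) + 4 = 36196 + 4 = 36200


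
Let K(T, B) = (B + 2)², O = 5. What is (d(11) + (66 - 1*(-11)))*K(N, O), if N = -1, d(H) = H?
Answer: 4312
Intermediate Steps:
K(T, B) = (2 + B)²
(d(11) + (66 - 1*(-11)))*K(N, O) = (11 + (66 - 1*(-11)))*(2 + 5)² = (11 + (66 + 11))*7² = (11 + 77)*49 = 88*49 = 4312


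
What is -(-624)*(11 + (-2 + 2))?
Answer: 6864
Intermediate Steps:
-(-624)*(11 + (-2 + 2)) = -(-624)*(11 + 0) = -(-624)*11 = -24*(-286) = 6864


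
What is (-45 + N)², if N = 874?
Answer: 687241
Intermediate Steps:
(-45 + N)² = (-45 + 874)² = 829² = 687241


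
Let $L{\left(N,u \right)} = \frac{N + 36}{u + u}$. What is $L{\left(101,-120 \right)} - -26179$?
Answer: $\frac{6282823}{240} \approx 26178.0$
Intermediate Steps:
$L{\left(N,u \right)} = \frac{36 + N}{2 u}$
$L{\left(101,-120 \right)} - -26179 = \frac{36 + 101}{2 \left(-120\right)} - -26179 = \frac{1}{2} \left(- \frac{1}{120}\right) 137 + 26179 = - \frac{137}{240} + 26179 = \frac{6282823}{240}$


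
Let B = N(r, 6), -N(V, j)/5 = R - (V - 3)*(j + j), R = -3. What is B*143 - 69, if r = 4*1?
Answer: 10656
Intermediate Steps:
r = 4
N(V, j) = 15 + 10*j*(-3 + V) (N(V, j) = -5*(-3 - (V - 3)*(j + j)) = -5*(-3 - (-3 + V)*2*j) = -5*(-3 - 2*j*(-3 + V)) = 15 + 10*j*(-3 + V))
B = 75 (B = 15 - 30*6 + 10*4*6 = 15 - 180 + 240 = 75)
B*143 - 69 = 75*143 - 69 = 10725 - 69 = 10656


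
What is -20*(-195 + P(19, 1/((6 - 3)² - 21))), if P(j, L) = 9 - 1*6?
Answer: 3840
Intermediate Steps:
P(j, L) = 3 (P(j, L) = 9 - 6 = 3)
-20*(-195 + P(19, 1/((6 - 3)² - 21))) = -20*(-195 + 3) = -20*(-192) = 3840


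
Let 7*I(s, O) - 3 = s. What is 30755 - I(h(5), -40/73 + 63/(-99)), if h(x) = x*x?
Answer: 30751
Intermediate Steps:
h(x) = x²
I(s, O) = 3/7 + s/7
30755 - I(h(5), -40/73 + 63/(-99)) = 30755 - (3/7 + (⅐)*5²) = 30755 - (3/7 + (⅐)*25) = 30755 - (3/7 + 25/7) = 30755 - 1*4 = 30755 - 4 = 30751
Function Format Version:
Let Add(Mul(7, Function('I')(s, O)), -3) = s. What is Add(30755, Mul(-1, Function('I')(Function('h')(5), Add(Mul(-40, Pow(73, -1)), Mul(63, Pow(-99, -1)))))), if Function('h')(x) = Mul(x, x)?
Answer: 30751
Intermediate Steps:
Function('h')(x) = Pow(x, 2)
Function('I')(s, O) = Add(Rational(3, 7), Mul(Rational(1, 7), s))
Add(30755, Mul(-1, Function('I')(Function('h')(5), Add(Mul(-40, Pow(73, -1)), Mul(63, Pow(-99, -1)))))) = Add(30755, Mul(-1, Add(Rational(3, 7), Mul(Rational(1, 7), Pow(5, 2))))) = Add(30755, Mul(-1, Add(Rational(3, 7), Mul(Rational(1, 7), 25)))) = Add(30755, Mul(-1, Add(Rational(3, 7), Rational(25, 7)))) = Add(30755, Mul(-1, 4)) = Add(30755, -4) = 30751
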